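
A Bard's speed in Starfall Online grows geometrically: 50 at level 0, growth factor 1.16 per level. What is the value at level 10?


value = base * growth^level
= 50 * 1.16^10
= 50 * 4.411435
= 220.57

220.57 speed


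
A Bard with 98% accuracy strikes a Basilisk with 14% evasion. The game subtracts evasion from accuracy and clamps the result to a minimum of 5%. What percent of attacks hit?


accuracy - evasion = 98 - 14 = 84
Apply floor: max(84, 5) = 84
Hit chance = 84%

84%


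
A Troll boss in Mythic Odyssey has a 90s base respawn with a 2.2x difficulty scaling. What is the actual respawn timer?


Respawn time = base * multiplier
= 90 * 2.2
= 198.0 seconds

198.0 seconds


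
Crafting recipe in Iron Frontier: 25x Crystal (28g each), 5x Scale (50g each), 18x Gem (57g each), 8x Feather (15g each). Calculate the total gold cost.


Cost breakdown:
  Crystal: 25 * 28 = 700
  Scale: 5 * 50 = 250
  Gem: 18 * 57 = 1026
  Feather: 8 * 15 = 120
Total = 700 + 250 + 1026 + 120 = 2096

2096 gold


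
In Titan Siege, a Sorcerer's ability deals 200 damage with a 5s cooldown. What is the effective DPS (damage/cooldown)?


DPS = damage / cooldown
= 200 / 5
= 40.00

40.00 DPS


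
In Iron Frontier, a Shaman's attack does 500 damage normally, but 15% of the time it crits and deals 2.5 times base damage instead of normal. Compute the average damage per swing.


E[dmg] = base * (1 + crit_chance * (crit_mult - 1))
cc as decimal = 15/100 = 0.15
cm - 1 = 2.5 - 1 = 1.5
Bonus factor = 0.15 * 1.5 = 0.225
Total multiplier = 1 + 0.225 = 1.225
Expected damage = 500 * 1.225 = 612.50

612.50 damage


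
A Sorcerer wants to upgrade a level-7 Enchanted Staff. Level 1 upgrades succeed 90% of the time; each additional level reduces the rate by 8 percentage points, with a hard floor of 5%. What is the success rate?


raw_rate = 90 - 8 * (7 - 1)
= 90 - 8 * 6
= 90 - 48
= 42
Apply floor: max(42, 5) = 42%

42%


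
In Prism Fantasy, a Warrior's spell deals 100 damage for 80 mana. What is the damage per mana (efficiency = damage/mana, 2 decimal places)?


Efficiency = damage / mana
= 100 / 80
= 1.25

1.25 dmg/mana


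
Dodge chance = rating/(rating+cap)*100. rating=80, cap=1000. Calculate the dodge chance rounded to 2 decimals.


dodge% = 80 / (80 + 1000) * 100
= 80 / 1080 * 100
= 0.074074 * 100
= 7.41%

7.41%


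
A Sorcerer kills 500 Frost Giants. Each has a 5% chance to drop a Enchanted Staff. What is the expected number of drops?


Expected drops = kills * (drop_rate / 100)
= 500 * (5 / 100)
= 500 * 0.05
= 25.0

25.0 drops


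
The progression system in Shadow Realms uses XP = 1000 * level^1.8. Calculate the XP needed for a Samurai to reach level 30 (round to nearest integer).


XP = 1000 * level^1.8
Substitute level = 30:
XP = 1000 * 30^1.8
= 1000 * 455.8461
= 455846

455846 XP


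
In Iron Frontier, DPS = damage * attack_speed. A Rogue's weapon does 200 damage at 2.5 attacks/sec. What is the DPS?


DPS = damage * attack_speed
= 200 * 2.5
= 500.0

500.0 DPS


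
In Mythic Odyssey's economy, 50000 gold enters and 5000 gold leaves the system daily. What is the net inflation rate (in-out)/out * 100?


Net gold = 50000 - 5000 = 45000
Inflation rate = net / sunk * 100 = 45000 / 5000 * 100
= 9.0 * 100
= 900.00%

900.00%


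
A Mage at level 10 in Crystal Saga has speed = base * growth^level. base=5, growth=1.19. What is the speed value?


value = base * growth^level
= 5 * 1.19^10
= 5 * 5.694684
= 28.47

28.47 speed


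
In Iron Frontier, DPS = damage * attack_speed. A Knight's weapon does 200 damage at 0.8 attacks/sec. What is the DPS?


DPS = damage * attack_speed
= 200 * 0.8
= 160.0

160.0 DPS


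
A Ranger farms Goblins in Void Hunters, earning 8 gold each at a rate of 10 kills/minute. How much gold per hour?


Gold per minute = 8 * 10 = 80
Gold per hour = 80 * 60 = 4800

4800 gold/hour


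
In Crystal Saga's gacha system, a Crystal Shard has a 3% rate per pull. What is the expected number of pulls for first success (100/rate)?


Expected pulls for a geometric distribution = 1/p = 100 / rate%
= 100 / 3
= 33.33

33.33 pulls


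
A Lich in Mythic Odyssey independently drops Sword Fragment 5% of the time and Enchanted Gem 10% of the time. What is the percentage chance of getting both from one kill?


For independent events, P(both) = P(A) * P(B)
= 5% * 10%
= 50 / 100 %
= 0.5%

0.5%


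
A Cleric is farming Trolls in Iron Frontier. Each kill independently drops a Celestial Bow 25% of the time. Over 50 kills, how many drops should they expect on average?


Expected drops = kills * (drop_rate / 100)
= 50 * (25 / 100)
= 50 * 0.25
= 12.5

12.5 drops


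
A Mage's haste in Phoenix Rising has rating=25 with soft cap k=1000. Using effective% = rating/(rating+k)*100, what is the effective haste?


effective% = rating / (rating + k) * 100
= 25 / (25 + 1000) * 100
= 25 / 1025 * 100
= 0.02439 * 100
= 2.44%

2.44%


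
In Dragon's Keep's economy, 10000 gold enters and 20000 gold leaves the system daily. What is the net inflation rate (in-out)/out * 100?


Net gold = 10000 - 20000 = -10000
Inflation rate = net / sunk * 100 = -10000 / 20000 * 100
= -0.5 * 100
= -50.00%

-50.00%


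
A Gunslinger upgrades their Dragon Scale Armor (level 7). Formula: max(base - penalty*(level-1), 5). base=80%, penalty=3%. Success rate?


raw_rate = 80 - 3 * (7 - 1)
= 80 - 3 * 6
= 80 - 18
= 62
Apply floor: max(62, 5) = 62%

62%


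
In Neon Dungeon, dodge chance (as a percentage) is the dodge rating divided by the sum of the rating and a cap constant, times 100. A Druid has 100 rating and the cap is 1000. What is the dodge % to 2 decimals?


dodge% = 100 / (100 + 1000) * 100
= 100 / 1100 * 100
= 0.090909 * 100
= 9.09%

9.09%


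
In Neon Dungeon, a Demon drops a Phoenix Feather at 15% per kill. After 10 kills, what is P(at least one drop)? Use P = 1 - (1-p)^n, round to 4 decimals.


P(at least one) = 1 - P(none) = 1 - (1-p)^n
p = 15/100 = 0.15
1 - p = 0.85
(1 - p)^10 = 0.85^10 = 0.196874
P(at least one) = 1 - 0.196874 = 0.8031

0.8031


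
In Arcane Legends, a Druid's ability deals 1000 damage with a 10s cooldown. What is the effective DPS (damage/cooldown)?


DPS = damage / cooldown
= 1000 / 10
= 100.00

100.00 DPS


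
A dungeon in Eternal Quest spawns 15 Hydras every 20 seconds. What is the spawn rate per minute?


Spawns per minute = count * (60 / interval)
= 15 * (60 / 20)
= 15 * 3.0
= 45.0

45.0 per minute


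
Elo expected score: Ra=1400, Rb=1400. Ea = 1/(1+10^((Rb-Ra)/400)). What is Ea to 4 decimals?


Elo expected score: Ea = 1/(1 + 10^((Rb-Ra)/400))
Rb - Ra = 1400 - 1400 = 0
(Rb-Ra)/400 = 0/400 = 0.0
10^0.0 = 1.0
Ea = 1/(1 + 1.0) = 1/2.0 = 0.5000

0.5000


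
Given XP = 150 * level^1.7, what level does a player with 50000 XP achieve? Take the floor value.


XP = 150 * level^1.7, so level = (XP / 150)^(1/1.7)
= (50000 / 150)^(1/1.7)
= 333.3333^0.5882
= 30.4822
Floor: level = 30

level 30


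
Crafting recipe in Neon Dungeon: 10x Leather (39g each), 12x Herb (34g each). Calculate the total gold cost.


Cost breakdown:
  Leather: 10 * 39 = 390
  Herb: 12 * 34 = 408
Total = 390 + 408 = 798

798 gold


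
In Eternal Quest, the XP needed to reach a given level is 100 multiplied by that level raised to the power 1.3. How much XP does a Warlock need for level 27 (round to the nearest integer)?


XP = 100 * level^1.3
Substitute level = 27:
XP = 100 * 27^1.3
= 100 * 72.5726
= 7257

7257 XP


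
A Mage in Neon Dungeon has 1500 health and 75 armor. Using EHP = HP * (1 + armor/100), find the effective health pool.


EHP = 1500 * (1 + 75/100)
= 1500 * (1 + 0.75)
= 1500 * 1.75
= 2625.0

2625.0 EHP


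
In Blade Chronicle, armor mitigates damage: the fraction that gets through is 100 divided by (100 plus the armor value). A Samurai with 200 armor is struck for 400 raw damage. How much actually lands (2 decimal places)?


actual = 400 * 100 / (100 + 200)
= 400 * 100 / 300
= 40000 / 300
= 133.33

133.33 damage


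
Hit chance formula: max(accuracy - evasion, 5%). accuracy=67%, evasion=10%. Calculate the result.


accuracy - evasion = 67 - 10 = 57
Apply floor: max(57, 5) = 57
Hit chance = 57%

57%


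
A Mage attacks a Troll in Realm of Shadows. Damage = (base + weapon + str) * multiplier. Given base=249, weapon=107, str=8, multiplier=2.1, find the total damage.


Sum base + weapon + str = 249 + 107 + 8 = 364
Multiply by 2.1:
364 * 2.1 = 764.4

764.4 damage


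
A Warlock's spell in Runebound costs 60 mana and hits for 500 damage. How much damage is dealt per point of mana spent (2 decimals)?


Efficiency = damage / mana
= 500 / 60
= 8.33

8.33 dmg/mana


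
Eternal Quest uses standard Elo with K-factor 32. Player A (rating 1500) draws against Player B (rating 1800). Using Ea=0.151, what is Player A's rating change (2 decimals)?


Elo update: delta = K * (S - Ea), where S = 0.5 (draws)
S - Ea = 0.5 - 0.151 = 0.349
Rating change = 32 * 0.349
= 11.17

11.17 rating points


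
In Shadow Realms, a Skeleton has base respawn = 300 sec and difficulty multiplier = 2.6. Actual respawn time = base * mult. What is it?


Respawn time = base * multiplier
= 300 * 2.6
= 780.0 seconds

780.0 seconds


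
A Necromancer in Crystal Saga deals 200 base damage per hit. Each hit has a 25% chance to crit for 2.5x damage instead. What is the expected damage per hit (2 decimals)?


E[dmg] = base * (1 + crit_chance * (crit_mult - 1))
cc as decimal = 25/100 = 0.25
cm - 1 = 2.5 - 1 = 1.5
Bonus factor = 0.25 * 1.5 = 0.375
Total multiplier = 1 + 0.375 = 1.375
Expected damage = 200 * 1.375 = 275.00

275.00 damage


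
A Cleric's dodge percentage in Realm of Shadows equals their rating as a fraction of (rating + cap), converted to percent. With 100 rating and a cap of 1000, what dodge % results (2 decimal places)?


dodge% = 100 / (100 + 1000) * 100
= 100 / 1100 * 100
= 0.090909 * 100
= 9.09%

9.09%


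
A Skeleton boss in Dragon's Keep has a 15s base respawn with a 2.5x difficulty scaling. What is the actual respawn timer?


Respawn time = base * multiplier
= 15 * 2.5
= 37.5 seconds

37.5 seconds


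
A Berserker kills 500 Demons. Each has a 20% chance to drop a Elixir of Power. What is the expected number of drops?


Expected drops = kills * (drop_rate / 100)
= 500 * (20 / 100)
= 500 * 0.2
= 100.0

100.0 drops


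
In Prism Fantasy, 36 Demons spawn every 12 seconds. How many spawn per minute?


Spawns per minute = count * (60 / interval)
= 36 * (60 / 12)
= 36 * 5.0
= 180.0

180.0 per minute


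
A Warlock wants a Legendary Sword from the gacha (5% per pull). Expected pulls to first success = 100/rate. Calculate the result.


Expected pulls for a geometric distribution = 1/p = 100 / rate%
= 100 / 5
= 20.0

20.0 pulls


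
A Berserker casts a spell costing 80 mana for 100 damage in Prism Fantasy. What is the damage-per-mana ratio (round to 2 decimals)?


Efficiency = damage / mana
= 100 / 80
= 1.25

1.25 dmg/mana


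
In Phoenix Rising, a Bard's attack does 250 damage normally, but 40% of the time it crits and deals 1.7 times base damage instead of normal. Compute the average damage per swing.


E[dmg] = base * (1 + crit_chance * (crit_mult - 1))
cc as decimal = 40/100 = 0.4
cm - 1 = 1.7 - 1 = 0.7
Bonus factor = 0.4 * 0.7 = 0.28
Total multiplier = 1 + 0.28 = 1.28
Expected damage = 250 * 1.28 = 320.00

320.00 damage


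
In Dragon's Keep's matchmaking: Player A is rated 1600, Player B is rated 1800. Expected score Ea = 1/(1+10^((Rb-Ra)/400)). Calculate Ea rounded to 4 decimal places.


Elo expected score: Ea = 1/(1 + 10^((Rb-Ra)/400))
Rb - Ra = 1800 - 1600 = 200
(Rb-Ra)/400 = 200/400 = 0.5
10^0.5 = 3.162278
Ea = 1/(1 + 3.162278) = 1/4.162278 = 0.2403

0.2403


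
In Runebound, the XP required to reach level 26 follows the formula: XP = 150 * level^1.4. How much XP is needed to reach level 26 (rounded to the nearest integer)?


XP = 150 * level^1.4
Substitute level = 26:
XP = 150 * 26^1.4
= 150 * 95.7112
= 14357

14357 XP


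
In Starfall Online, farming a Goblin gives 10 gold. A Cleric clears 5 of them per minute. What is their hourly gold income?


Gold per minute = 10 * 5 = 50
Gold per hour = 50 * 60 = 3000

3000 gold/hour


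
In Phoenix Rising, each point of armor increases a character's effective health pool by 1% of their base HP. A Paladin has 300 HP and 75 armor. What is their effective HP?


EHP = 300 * (1 + 75/100)
= 300 * (1 + 0.75)
= 300 * 1.75
= 525.0

525.0 EHP


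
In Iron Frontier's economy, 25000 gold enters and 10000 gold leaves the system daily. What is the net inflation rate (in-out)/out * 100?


Net gold = 25000 - 10000 = 15000
Inflation rate = net / sunk * 100 = 15000 / 10000 * 100
= 1.5 * 100
= 150.00%

150.00%


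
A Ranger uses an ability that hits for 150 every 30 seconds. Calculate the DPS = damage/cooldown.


DPS = damage / cooldown
= 150 / 30
= 5.00

5.00 DPS


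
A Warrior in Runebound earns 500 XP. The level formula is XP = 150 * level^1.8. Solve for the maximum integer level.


XP = 150 * level^1.8, so level = (XP / 150)^(1/1.8)
= (500 / 150)^(1/1.8)
= 3.3333^0.5556
= 1.952
Floor: level = 1

level 1


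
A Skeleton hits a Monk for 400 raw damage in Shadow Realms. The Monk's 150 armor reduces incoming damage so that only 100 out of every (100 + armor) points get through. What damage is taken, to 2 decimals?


actual = 400 * 100 / (100 + 150)
= 400 * 100 / 250
= 40000 / 250
= 160.00

160.00 damage


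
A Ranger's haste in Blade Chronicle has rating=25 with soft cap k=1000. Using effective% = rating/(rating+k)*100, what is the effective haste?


effective% = rating / (rating + k) * 100
= 25 / (25 + 1000) * 100
= 25 / 1025 * 100
= 0.02439 * 100
= 2.44%

2.44%


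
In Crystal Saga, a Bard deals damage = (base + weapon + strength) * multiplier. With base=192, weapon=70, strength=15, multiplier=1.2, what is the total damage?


Sum base + weapon + str = 192 + 70 + 15 = 277
Multiply by 1.2:
277 * 1.2 = 332.4

332.4 damage


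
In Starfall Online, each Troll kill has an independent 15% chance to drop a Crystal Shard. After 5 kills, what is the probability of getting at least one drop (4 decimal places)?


P(at least one) = 1 - P(none) = 1 - (1-p)^n
p = 15/100 = 0.15
1 - p = 0.85
(1 - p)^5 = 0.85^5 = 0.443705
P(at least one) = 1 - 0.443705 = 0.5563

0.5563


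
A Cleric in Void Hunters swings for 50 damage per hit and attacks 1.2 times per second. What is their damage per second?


DPS = damage * attack_speed
= 50 * 1.2
= 60.0

60.0 DPS


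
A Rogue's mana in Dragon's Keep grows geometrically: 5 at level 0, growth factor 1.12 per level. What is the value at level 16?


value = base * growth^level
= 5 * 1.12^16
= 5 * 6.130394
= 30.65

30.65 mana


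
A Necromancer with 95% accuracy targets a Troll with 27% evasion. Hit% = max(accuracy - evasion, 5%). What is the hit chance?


accuracy - evasion = 95 - 27 = 68
Apply floor: max(68, 5) = 68
Hit chance = 68%

68%


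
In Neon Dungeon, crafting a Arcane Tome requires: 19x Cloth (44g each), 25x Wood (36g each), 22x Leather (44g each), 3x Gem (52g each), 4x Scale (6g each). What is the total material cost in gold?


Cost breakdown:
  Cloth: 19 * 44 = 836
  Wood: 25 * 36 = 900
  Leather: 22 * 44 = 968
  Gem: 3 * 52 = 156
  Scale: 4 * 6 = 24
Total = 836 + 900 + 968 + 156 + 24 = 2884

2884 gold


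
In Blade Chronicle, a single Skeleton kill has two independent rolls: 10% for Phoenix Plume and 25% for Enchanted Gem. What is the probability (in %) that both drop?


For independent events, P(both) = P(A) * P(B)
= 10% * 25%
= 250 / 100 %
= 2.5%

2.5%


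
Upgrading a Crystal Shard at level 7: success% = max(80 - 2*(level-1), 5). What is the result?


raw_rate = 80 - 2 * (7 - 1)
= 80 - 2 * 6
= 80 - 12
= 68
Apply floor: max(68, 5) = 68%

68%


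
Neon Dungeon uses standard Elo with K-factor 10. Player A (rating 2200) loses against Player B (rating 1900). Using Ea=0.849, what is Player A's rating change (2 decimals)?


Elo update: delta = K * (S - Ea), where S = 0 (loses)
S - Ea = 0 - 0.849 = -0.849
Rating change = 10 * -0.849
= -8.49

-8.49 rating points


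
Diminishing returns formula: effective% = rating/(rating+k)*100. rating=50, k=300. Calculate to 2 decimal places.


effective% = rating / (rating + k) * 100
= 50 / (50 + 300) * 100
= 50 / 350 * 100
= 0.142857 * 100
= 14.29%

14.29%


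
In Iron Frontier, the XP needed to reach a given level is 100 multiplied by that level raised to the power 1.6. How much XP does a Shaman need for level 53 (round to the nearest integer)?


XP = 100 * level^1.6
Substitute level = 53:
XP = 100 * 53^1.6
= 100 * 573.9068
= 57391

57391 XP


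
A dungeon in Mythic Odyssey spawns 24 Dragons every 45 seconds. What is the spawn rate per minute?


Spawns per minute = count * (60 / interval)
= 24 * (60 / 45)
= 24 * 1.3333
= 32.0

32.0 per minute


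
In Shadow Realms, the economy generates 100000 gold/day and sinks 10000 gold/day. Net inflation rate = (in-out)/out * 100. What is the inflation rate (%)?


Net gold = 100000 - 10000 = 90000
Inflation rate = net / sunk * 100 = 90000 / 10000 * 100
= 9.0 * 100
= 900.00%

900.00%


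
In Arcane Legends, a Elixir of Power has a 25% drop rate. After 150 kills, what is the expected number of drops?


Expected drops = kills * (drop_rate / 100)
= 150 * (25 / 100)
= 150 * 0.25
= 37.5

37.5 drops


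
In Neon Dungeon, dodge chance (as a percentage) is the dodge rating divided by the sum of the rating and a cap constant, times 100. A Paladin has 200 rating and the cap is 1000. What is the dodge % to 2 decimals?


dodge% = 200 / (200 + 1000) * 100
= 200 / 1200 * 100
= 0.166667 * 100
= 16.67%

16.67%


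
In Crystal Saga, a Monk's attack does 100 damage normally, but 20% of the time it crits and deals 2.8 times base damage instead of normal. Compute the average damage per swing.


E[dmg] = base * (1 + crit_chance * (crit_mult - 1))
cc as decimal = 20/100 = 0.2
cm - 1 = 2.8 - 1 = 1.8
Bonus factor = 0.2 * 1.8 = 0.36
Total multiplier = 1 + 0.36 = 1.36
Expected damage = 100 * 1.36 = 136.00

136.00 damage


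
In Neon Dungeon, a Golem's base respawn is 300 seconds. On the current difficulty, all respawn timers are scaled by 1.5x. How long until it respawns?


Respawn time = base * multiplier
= 300 * 1.5
= 450.0 seconds

450.0 seconds


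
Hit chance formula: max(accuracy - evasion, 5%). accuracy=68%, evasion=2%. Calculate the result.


accuracy - evasion = 68 - 2 = 66
Apply floor: max(66, 5) = 66
Hit chance = 66%

66%


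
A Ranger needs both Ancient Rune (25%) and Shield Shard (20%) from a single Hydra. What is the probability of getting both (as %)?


For independent events, P(both) = P(A) * P(B)
= 25% * 20%
= 500 / 100 %
= 5.0%

5.0%


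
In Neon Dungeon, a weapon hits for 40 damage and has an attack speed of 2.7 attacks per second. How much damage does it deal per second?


DPS = damage * attack_speed
= 40 * 2.7
= 108.0

108.0 DPS


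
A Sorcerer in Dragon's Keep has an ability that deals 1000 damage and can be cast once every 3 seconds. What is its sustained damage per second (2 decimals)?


DPS = damage / cooldown
= 1000 / 3
= 333.33

333.33 DPS


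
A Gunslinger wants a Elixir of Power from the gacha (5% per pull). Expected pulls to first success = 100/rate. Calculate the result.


Expected pulls for a geometric distribution = 1/p = 100 / rate%
= 100 / 5
= 20.0

20.0 pulls


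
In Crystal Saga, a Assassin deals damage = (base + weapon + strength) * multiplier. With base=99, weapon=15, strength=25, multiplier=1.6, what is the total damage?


Sum base + weapon + str = 99 + 15 + 25 = 139
Multiply by 1.6:
139 * 1.6 = 222.4

222.4 damage


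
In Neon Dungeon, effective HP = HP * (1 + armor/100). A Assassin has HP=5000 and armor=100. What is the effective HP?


EHP = 5000 * (1 + 100/100)
= 5000 * (1 + 1.0)
= 5000 * 2.0
= 10000.0

10000.0 EHP


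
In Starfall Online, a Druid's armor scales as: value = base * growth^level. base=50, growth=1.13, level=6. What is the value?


value = base * growth^level
= 50 * 1.13^6
= 50 * 2.081952
= 104.10

104.10 armor


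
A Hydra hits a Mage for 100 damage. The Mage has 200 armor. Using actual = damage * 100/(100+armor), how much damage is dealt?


actual = 100 * 100 / (100 + 200)
= 100 * 100 / 300
= 10000 / 300
= 33.33

33.33 damage


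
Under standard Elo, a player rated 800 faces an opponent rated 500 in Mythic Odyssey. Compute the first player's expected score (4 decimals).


Elo expected score: Ea = 1/(1 + 10^((Rb-Ra)/400))
Rb - Ra = 500 - 800 = -300
(Rb-Ra)/400 = -300/400 = -0.75
10^-0.75 = 0.177828
Ea = 1/(1 + 0.177828) = 1/1.177828 = 0.8490

0.8490


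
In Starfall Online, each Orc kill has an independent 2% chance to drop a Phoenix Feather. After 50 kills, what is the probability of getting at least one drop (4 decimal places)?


P(at least one) = 1 - P(none) = 1 - (1-p)^n
p = 2/100 = 0.02
1 - p = 0.98
(1 - p)^50 = 0.98^50 = 0.364170
P(at least one) = 1 - 0.364170 = 0.6358

0.6358


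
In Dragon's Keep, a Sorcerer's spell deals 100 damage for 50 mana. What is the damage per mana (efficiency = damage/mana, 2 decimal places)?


Efficiency = damage / mana
= 100 / 50
= 2.00

2.00 dmg/mana


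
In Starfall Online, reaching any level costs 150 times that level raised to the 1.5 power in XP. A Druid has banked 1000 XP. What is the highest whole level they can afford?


XP = 150 * level^1.5, so level = (XP / 150)^(1/1.5)
= (1000 / 150)^(1/1.5)
= 6.6667^0.6667
= 3.5422
Floor: level = 3

level 3


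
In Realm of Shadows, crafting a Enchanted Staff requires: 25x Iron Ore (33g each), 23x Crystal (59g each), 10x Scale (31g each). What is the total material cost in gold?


Cost breakdown:
  Iron Ore: 25 * 33 = 825
  Crystal: 23 * 59 = 1357
  Scale: 10 * 31 = 310
Total = 825 + 1357 + 310 = 2492

2492 gold


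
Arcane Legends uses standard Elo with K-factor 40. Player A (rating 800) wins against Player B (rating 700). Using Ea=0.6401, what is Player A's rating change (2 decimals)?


Elo update: delta = K * (S - Ea), where S = 1 (wins)
S - Ea = 1 - 0.6401 = 0.3599
Rating change = 40 * 0.3599
= 14.40

14.40 rating points


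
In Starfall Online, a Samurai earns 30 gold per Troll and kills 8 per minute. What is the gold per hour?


Gold per minute = 30 * 8 = 240
Gold per hour = 240 * 60 = 14400

14400 gold/hour


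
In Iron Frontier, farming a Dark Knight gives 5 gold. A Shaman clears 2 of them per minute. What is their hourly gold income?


Gold per minute = 5 * 2 = 10
Gold per hour = 10 * 60 = 600

600 gold/hour


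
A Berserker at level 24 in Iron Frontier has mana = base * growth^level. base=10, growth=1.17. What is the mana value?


value = base * growth^level
= 10 * 1.17^24
= 10 * 43.297287
= 432.97

432.97 mana


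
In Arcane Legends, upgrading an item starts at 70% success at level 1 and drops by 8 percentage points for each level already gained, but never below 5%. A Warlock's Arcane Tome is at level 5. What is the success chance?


raw_rate = 70 - 8 * (5 - 1)
= 70 - 8 * 4
= 70 - 32
= 38
Apply floor: max(38, 5) = 38%

38%


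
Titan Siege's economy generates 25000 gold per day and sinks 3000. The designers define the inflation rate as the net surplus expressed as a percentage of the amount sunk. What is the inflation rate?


Net gold = 25000 - 3000 = 22000
Inflation rate = net / sunk * 100 = 22000 / 3000 * 100
= 7.333333 * 100
= 733.33%

733.33%


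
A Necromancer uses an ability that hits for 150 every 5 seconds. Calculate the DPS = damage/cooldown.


DPS = damage / cooldown
= 150 / 5
= 30.00

30.00 DPS


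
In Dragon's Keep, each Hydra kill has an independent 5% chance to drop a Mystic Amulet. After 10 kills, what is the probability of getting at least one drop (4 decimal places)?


P(at least one) = 1 - P(none) = 1 - (1-p)^n
p = 5/100 = 0.05
1 - p = 0.95
(1 - p)^10 = 0.95^10 = 0.598737
P(at least one) = 1 - 0.598737 = 0.4013

0.4013


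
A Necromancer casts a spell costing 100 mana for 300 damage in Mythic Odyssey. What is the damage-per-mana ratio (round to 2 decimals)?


Efficiency = damage / mana
= 300 / 100
= 3.00

3.00 dmg/mana


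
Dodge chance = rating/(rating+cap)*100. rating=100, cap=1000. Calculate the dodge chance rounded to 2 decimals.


dodge% = 100 / (100 + 1000) * 100
= 100 / 1100 * 100
= 0.090909 * 100
= 9.09%

9.09%


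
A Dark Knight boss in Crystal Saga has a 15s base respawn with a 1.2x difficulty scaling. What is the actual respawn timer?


Respawn time = base * multiplier
= 15 * 1.2
= 18.0 seconds

18.0 seconds


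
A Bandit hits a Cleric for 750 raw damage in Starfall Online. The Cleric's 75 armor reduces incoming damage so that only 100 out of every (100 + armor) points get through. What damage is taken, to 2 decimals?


actual = 750 * 100 / (100 + 75)
= 750 * 100 / 175
= 75000 / 175
= 428.57

428.57 damage


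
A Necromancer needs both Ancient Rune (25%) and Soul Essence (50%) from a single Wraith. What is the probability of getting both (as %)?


For independent events, P(both) = P(A) * P(B)
= 25% * 50%
= 1250 / 100 %
= 12.5%

12.5%


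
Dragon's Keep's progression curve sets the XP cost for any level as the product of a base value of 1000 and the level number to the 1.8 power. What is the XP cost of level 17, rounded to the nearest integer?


XP = 1000 * level^1.8
Substitute level = 17:
XP = 1000 * 17^1.8
= 1000 * 163.98649
= 163986

163986 XP


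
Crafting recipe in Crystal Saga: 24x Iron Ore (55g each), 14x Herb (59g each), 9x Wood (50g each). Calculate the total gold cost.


Cost breakdown:
  Iron Ore: 24 * 55 = 1320
  Herb: 14 * 59 = 826
  Wood: 9 * 50 = 450
Total = 1320 + 826 + 450 = 2596

2596 gold


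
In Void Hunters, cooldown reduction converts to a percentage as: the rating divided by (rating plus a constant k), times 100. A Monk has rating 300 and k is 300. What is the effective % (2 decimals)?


effective% = rating / (rating + k) * 100
= 300 / (300 + 300) * 100
= 300 / 600 * 100
= 0.5 * 100
= 50.00%

50.00%


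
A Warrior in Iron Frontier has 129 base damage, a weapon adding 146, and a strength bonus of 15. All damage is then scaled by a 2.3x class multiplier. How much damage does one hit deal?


Sum base + weapon + str = 129 + 146 + 15 = 290
Multiply by 2.3:
290 * 2.3 = 667.0

667.0 damage


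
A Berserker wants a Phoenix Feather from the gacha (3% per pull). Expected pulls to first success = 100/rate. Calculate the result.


Expected pulls for a geometric distribution = 1/p = 100 / rate%
= 100 / 3
= 33.33

33.33 pulls


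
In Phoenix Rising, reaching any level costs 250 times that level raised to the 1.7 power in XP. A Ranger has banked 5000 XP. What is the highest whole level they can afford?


XP = 250 * level^1.7, so level = (XP / 250)^(1/1.7)
= (5000 / 250)^(1/1.7)
= 20.0^0.5882
= 5.8252
Floor: level = 5

level 5


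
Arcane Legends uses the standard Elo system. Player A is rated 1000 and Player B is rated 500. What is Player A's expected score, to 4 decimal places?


Elo expected score: Ea = 1/(1 + 10^((Rb-Ra)/400))
Rb - Ra = 500 - 1000 = -500
(Rb-Ra)/400 = -500/400 = -1.25
10^-1.25 = 0.056234
Ea = 1/(1 + 0.056234) = 1/1.056234 = 0.9468

0.9468


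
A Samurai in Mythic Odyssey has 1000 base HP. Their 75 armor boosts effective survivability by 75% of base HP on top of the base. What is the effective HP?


EHP = 1000 * (1 + 75/100)
= 1000 * (1 + 0.75)
= 1000 * 1.75
= 1750.0

1750.0 EHP


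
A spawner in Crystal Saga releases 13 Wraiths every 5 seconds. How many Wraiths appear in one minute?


Spawns per minute = count * (60 / interval)
= 13 * (60 / 5)
= 13 * 12.0
= 156.0

156.0 per minute


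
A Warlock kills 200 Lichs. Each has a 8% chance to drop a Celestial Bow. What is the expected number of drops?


Expected drops = kills * (drop_rate / 100)
= 200 * (8 / 100)
= 200 * 0.08
= 16.0

16.0 drops


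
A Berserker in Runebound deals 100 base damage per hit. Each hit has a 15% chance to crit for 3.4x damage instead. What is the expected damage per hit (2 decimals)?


E[dmg] = base * (1 + crit_chance * (crit_mult - 1))
cc as decimal = 15/100 = 0.15
cm - 1 = 3.4 - 1 = 2.4
Bonus factor = 0.15 * 2.4 = 0.36
Total multiplier = 1 + 0.36 = 1.36
Expected damage = 100 * 1.36 = 136.00

136.00 damage


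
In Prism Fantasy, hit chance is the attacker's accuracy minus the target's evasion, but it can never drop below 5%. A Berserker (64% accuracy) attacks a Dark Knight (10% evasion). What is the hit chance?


accuracy - evasion = 64 - 10 = 54
Apply floor: max(54, 5) = 54
Hit chance = 54%

54%


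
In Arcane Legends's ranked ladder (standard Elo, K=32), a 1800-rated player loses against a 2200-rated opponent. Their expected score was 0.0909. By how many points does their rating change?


Elo update: delta = K * (S - Ea), where S = 0 (loses)
S - Ea = 0 - 0.0909 = -0.0909
Rating change = 32 * -0.0909
= -2.91

-2.91 rating points


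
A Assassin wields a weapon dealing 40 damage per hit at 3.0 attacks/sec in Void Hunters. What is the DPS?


DPS = damage * attack_speed
= 40 * 3.0
= 120.0

120.0 DPS


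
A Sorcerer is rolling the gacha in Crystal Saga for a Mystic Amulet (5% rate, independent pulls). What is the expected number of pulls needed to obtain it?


Expected pulls for a geometric distribution = 1/p = 100 / rate%
= 100 / 5
= 20.0

20.0 pulls


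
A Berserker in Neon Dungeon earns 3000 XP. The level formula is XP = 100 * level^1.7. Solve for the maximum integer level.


XP = 100 * level^1.7, so level = (XP / 100)^(1/1.7)
= (3000 / 100)^(1/1.7)
= 30.0^0.5882
= 7.3943
Floor: level = 7

level 7


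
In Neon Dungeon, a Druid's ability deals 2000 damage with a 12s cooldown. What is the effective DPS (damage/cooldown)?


DPS = damage / cooldown
= 2000 / 12
= 166.67

166.67 DPS


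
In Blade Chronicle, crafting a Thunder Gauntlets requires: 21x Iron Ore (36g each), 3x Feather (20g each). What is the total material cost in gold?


Cost breakdown:
  Iron Ore: 21 * 36 = 756
  Feather: 3 * 20 = 60
Total = 756 + 60 = 816

816 gold


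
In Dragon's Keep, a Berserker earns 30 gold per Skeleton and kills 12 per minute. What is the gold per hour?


Gold per minute = 30 * 12 = 360
Gold per hour = 360 * 60 = 21600

21600 gold/hour


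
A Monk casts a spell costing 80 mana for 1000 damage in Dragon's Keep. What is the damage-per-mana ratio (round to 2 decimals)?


Efficiency = damage / mana
= 1000 / 80
= 12.50

12.50 dmg/mana


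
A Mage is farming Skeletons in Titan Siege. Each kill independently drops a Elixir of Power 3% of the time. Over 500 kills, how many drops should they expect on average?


Expected drops = kills * (drop_rate / 100)
= 500 * (3 / 100)
= 500 * 0.03
= 15.0

15.0 drops


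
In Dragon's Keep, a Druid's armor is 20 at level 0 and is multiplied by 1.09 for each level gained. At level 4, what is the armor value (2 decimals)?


value = base * growth^level
= 20 * 1.09^4
= 20 * 1.411582
= 28.23

28.23 armor


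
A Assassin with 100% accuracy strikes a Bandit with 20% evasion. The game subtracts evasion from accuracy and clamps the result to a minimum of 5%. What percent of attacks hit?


accuracy - evasion = 100 - 20 = 80
Apply floor: max(80, 5) = 80
Hit chance = 80%

80%


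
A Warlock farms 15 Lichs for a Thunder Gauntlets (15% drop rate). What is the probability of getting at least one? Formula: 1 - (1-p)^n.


P(at least one) = 1 - P(none) = 1 - (1-p)^n
p = 15/100 = 0.15
1 - p = 0.85
(1 - p)^15 = 0.85^15 = 0.087354
P(at least one) = 1 - 0.087354 = 0.9126

0.9126


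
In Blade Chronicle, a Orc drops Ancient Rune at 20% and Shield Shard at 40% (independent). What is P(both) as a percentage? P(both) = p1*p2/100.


For independent events, P(both) = P(A) * P(B)
= 20% * 40%
= 800 / 100 %
= 8.0%

8.0%


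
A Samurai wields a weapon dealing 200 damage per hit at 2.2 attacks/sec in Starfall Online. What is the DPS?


DPS = damage * attack_speed
= 200 * 2.2
= 440.0

440.0 DPS


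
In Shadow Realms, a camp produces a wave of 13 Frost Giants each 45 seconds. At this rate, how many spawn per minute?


Spawns per minute = count * (60 / interval)
= 13 * (60 / 45)
= 13 * 1.3333
= 17.33

17.33 per minute


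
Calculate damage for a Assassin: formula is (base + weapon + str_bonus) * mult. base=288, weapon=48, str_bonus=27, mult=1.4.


Sum base + weapon + str = 288 + 48 + 27 = 363
Multiply by 1.4:
363 * 1.4 = 508.2

508.2 damage


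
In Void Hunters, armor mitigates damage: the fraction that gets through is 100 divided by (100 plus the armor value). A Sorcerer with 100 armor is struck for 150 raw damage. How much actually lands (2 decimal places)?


actual = 150 * 100 / (100 + 100)
= 150 * 100 / 200
= 15000 / 200
= 75.00

75.00 damage


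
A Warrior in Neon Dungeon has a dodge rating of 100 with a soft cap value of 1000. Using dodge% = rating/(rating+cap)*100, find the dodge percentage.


dodge% = 100 / (100 + 1000) * 100
= 100 / 1100 * 100
= 0.090909 * 100
= 9.09%

9.09%


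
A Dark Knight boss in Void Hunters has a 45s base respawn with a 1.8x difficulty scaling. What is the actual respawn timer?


Respawn time = base * multiplier
= 45 * 1.8
= 81.0 seconds

81.0 seconds


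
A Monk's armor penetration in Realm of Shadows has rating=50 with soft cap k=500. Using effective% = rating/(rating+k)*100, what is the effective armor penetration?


effective% = rating / (rating + k) * 100
= 50 / (50 + 500) * 100
= 50 / 550 * 100
= 0.090909 * 100
= 9.09%

9.09%


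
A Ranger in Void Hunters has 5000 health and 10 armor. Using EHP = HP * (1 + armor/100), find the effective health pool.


EHP = 5000 * (1 + 10/100)
= 5000 * (1 + 0.1)
= 5000 * 1.1
= 5500.0

5500.0 EHP


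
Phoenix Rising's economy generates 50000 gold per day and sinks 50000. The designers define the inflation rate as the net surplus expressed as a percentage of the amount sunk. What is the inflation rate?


Net gold = 50000 - 50000 = 0
Inflation rate = net / sunk * 100 = 0 / 50000 * 100
= 0.0 * 100
= 0.00%

0.00%


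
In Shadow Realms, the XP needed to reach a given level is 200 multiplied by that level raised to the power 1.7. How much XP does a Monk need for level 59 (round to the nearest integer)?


XP = 200 * level^1.7
Substitute level = 59:
XP = 200 * 59^1.7
= 200 * 1024.3501
= 204870

204870 XP


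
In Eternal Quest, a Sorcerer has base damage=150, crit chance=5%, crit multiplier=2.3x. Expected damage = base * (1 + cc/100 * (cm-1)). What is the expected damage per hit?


E[dmg] = base * (1 + crit_chance * (crit_mult - 1))
cc as decimal = 5/100 = 0.05
cm - 1 = 2.3 - 1 = 1.3
Bonus factor = 0.05 * 1.3 = 0.065
Total multiplier = 1 + 0.065 = 1.065
Expected damage = 150 * 1.065 = 159.75

159.75 damage


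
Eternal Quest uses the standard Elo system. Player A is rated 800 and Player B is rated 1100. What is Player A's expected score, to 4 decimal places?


Elo expected score: Ea = 1/(1 + 10^((Rb-Ra)/400))
Rb - Ra = 1100 - 800 = 300
(Rb-Ra)/400 = 300/400 = 0.75
10^0.75 = 5.623413
Ea = 1/(1 + 5.623413) = 1/6.623413 = 0.1510

0.1510


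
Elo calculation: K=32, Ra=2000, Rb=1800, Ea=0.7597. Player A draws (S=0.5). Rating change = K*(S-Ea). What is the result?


Elo update: delta = K * (S - Ea), where S = 0.5 (draws)
S - Ea = 0.5 - 0.7597 = -0.2597
Rating change = 32 * -0.2597
= -8.31

-8.31 rating points


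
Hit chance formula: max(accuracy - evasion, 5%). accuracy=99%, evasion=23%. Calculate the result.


accuracy - evasion = 99 - 23 = 76
Apply floor: max(76, 5) = 76
Hit chance = 76%

76%


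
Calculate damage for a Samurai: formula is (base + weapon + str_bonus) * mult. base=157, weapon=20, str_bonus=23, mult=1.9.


Sum base + weapon + str = 157 + 20 + 23 = 200
Multiply by 1.9:
200 * 1.9 = 380.0

380.0 damage


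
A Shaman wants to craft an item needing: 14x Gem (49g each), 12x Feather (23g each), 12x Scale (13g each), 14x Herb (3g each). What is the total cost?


Cost breakdown:
  Gem: 14 * 49 = 686
  Feather: 12 * 23 = 276
  Scale: 12 * 13 = 156
  Herb: 14 * 3 = 42
Total = 686 + 276 + 156 + 42 = 1160

1160 gold


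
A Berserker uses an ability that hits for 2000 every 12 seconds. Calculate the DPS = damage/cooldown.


DPS = damage / cooldown
= 2000 / 12
= 166.67

166.67 DPS


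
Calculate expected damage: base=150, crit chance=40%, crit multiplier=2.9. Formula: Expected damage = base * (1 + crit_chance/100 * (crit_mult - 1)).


E[dmg] = base * (1 + crit_chance * (crit_mult - 1))
cc as decimal = 40/100 = 0.4
cm - 1 = 2.9 - 1 = 1.9
Bonus factor = 0.4 * 1.9 = 0.76
Total multiplier = 1 + 0.76 = 1.76
Expected damage = 150 * 1.76 = 264.00

264.00 damage


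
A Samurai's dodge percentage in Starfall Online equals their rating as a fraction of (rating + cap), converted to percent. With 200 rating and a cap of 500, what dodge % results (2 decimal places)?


dodge% = 200 / (200 + 500) * 100
= 200 / 700 * 100
= 0.285714 * 100
= 28.57%

28.57%


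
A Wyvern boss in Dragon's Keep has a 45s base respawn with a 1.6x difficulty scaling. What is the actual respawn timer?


Respawn time = base * multiplier
= 45 * 1.6
= 72.0 seconds

72.0 seconds


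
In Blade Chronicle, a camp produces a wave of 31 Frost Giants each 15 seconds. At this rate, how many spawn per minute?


Spawns per minute = count * (60 / interval)
= 31 * (60 / 15)
= 31 * 4.0
= 124.0

124.0 per minute


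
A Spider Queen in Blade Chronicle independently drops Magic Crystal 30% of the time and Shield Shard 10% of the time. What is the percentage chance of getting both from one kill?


For independent events, P(both) = P(A) * P(B)
= 30% * 10%
= 300 / 100 %
= 3.0%

3.0%


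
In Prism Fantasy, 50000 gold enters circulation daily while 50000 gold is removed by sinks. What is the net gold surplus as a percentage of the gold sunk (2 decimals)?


Net gold = 50000 - 50000 = 0
Inflation rate = net / sunk * 100 = 0 / 50000 * 100
= 0.0 * 100
= 0.00%

0.00%


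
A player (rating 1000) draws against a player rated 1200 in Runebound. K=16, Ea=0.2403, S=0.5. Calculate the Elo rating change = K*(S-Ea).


Elo update: delta = K * (S - Ea), where S = 0.5 (draws)
S - Ea = 0.5 - 0.2403 = 0.2597
Rating change = 16 * 0.2597
= 4.16

4.16 rating points


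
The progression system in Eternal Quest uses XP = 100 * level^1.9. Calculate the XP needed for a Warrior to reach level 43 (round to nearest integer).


XP = 100 * level^1.9
Substitute level = 43:
XP = 100 * 43^1.9
= 100 * 1269.3754
= 126938

126938 XP


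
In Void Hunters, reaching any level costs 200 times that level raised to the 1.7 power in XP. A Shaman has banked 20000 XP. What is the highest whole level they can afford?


XP = 200 * level^1.7, so level = (XP / 200)^(1/1.7)
= (20000 / 200)^(1/1.7)
= 100.0^0.5882
= 15.0131
Floor: level = 15

level 15


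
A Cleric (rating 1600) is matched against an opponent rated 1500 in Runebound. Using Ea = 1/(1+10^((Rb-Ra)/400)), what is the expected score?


Elo expected score: Ea = 1/(1 + 10^((Rb-Ra)/400))
Rb - Ra = 1500 - 1600 = -100
(Rb-Ra)/400 = -100/400 = -0.25
10^-0.25 = 0.562341
Ea = 1/(1 + 0.562341) = 1/1.562341 = 0.6401

0.6401


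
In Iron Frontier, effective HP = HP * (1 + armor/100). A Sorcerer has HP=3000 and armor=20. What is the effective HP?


EHP = 3000 * (1 + 20/100)
= 3000 * (1 + 0.2)
= 3000 * 1.2
= 3600.0

3600.0 EHP


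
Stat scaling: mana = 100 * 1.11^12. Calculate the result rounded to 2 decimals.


value = base * growth^level
= 100 * 1.11^12
= 100 * 3.498451
= 349.85

349.85 mana


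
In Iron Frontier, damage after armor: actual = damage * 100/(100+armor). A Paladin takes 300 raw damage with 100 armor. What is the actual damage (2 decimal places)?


actual = 300 * 100 / (100 + 100)
= 300 * 100 / 200
= 30000 / 200
= 150.00

150.00 damage
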